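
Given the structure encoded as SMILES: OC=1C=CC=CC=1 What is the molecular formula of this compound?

C6H6O

Walk through each heavy atom and fill implicit hydrogens from standard valence (C 4, N 3, O 2, S 2, halogen 1):
  atom 1: O, bond orders sum to 1 (valence 2) → 1 H
  atom 2: C, bond orders sum to 4 (valence 4) → 0 H
  atom 3: C, bond orders sum to 3 (valence 4) → 1 H
  atom 4: C, bond orders sum to 3 (valence 4) → 1 H
  atom 5: C, bond orders sum to 3 (valence 4) → 1 H
  atom 6: C, bond orders sum to 3 (valence 4) → 1 H
  atom 7: C, bond orders sum to 3 (valence 4) → 1 H
Totals → C:6, H:6, O:1.
In Hill order: C6H6O.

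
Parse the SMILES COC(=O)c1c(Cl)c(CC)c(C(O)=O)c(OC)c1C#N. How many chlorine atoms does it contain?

1

Scan the SMILES for Cl atoms (remember two-letter symbols like Cl and Br are single atoms).
Chlorine count: 1.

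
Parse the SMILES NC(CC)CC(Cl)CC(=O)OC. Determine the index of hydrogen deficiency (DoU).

Degree of unsaturation = (number of rings) + (number of π bonds).
Ring closures in the SMILES: 0.
π bonds: 1 double bond (each 1 DoU) → 1 DoU from unsaturation.
Total DoU = 0 + 1 = 1.

1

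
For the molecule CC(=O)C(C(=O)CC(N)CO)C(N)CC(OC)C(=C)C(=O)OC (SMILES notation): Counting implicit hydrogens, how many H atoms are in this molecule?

Walk through each heavy atom and fill implicit hydrogens from standard valence (C 4, N 3, O 2, S 2, halogen 1):
  atom 1: C, bond orders sum to 1 (valence 4) → 3 H
  atom 2: C, bond orders sum to 4 (valence 4) → 0 H
  atom 3: O, bond orders sum to 2 (valence 2) → 0 H
  atom 4: C, bond orders sum to 3 (valence 4) → 1 H
  atom 5: C, bond orders sum to 4 (valence 4) → 0 H
  atom 6: O, bond orders sum to 2 (valence 2) → 0 H
  atom 7: C, bond orders sum to 2 (valence 4) → 2 H
  atom 8: C, bond orders sum to 3 (valence 4) → 1 H
  atom 9: N, bond orders sum to 1 (valence 3) → 2 H
  atom 10: C, bond orders sum to 2 (valence 4) → 2 H
  atom 11: O, bond orders sum to 1 (valence 2) → 1 H
  atom 12: C, bond orders sum to 3 (valence 4) → 1 H
  atom 13: N, bond orders sum to 1 (valence 3) → 2 H
  atom 14: C, bond orders sum to 2 (valence 4) → 2 H
  atom 15: C, bond orders sum to 3 (valence 4) → 1 H
  atom 16: O, bond orders sum to 2 (valence 2) → 0 H
  atom 17: C, bond orders sum to 1 (valence 4) → 3 H
  atom 18: C, bond orders sum to 4 (valence 4) → 0 H
  atom 19: C, bond orders sum to 2 (valence 4) → 2 H
  atom 20: C, bond orders sum to 4 (valence 4) → 0 H
  atom 21: O, bond orders sum to 2 (valence 2) → 0 H
  atom 22: O, bond orders sum to 2 (valence 2) → 0 H
  atom 23: C, bond orders sum to 1 (valence 4) → 3 H
Total hydrogens: 26.

26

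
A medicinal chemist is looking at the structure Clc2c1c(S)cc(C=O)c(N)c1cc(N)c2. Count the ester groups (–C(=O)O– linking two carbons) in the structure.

0

Scan the SMILES for the ester motif — none present.
Groups that are present: 1 aldehyde, 2 primary amine, 1 thiol.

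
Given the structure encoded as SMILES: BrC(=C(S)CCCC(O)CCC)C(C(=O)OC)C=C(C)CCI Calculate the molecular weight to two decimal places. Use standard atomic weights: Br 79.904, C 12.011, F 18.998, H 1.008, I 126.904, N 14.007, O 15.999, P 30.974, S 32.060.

519.28 g/mol

First, the molecular formula is C17H28BrIO3S (counting implicit H from valence).
  Br: 1 × 79.904 = 79.904
  C: 17 × 12.011 = 204.187
  H: 28 × 1.008 = 28.224
  I: 1 × 126.904 = 126.904
  O: 3 × 15.999 = 47.997
  S: 1 × 32.060 = 32.060
Sum: 1×79.904 + 17×12.011 + 28×1.008 + 1×126.904 + 3×15.999 + 1×32.060 = 519.276 → 519.28 g/mol.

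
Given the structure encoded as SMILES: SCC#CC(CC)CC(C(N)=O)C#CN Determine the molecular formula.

C11H16N2OS

Walk through each heavy atom and fill implicit hydrogens from standard valence (C 4, N 3, O 2, S 2, halogen 1):
  atom 1: S, bond orders sum to 1 (valence 2) → 1 H
  atom 2: C, bond orders sum to 2 (valence 4) → 2 H
  atom 3: C, bond orders sum to 4 (valence 4) → 0 H
  atom 4: C, bond orders sum to 4 (valence 4) → 0 H
  atom 5: C, bond orders sum to 3 (valence 4) → 1 H
  atom 6: C, bond orders sum to 2 (valence 4) → 2 H
  atom 7: C, bond orders sum to 1 (valence 4) → 3 H
  atom 8: C, bond orders sum to 2 (valence 4) → 2 H
  atom 9: C, bond orders sum to 3 (valence 4) → 1 H
  atom 10: C, bond orders sum to 4 (valence 4) → 0 H
  atom 11: N, bond orders sum to 1 (valence 3) → 2 H
  atom 12: O, bond orders sum to 2 (valence 2) → 0 H
  atom 13: C, bond orders sum to 4 (valence 4) → 0 H
  atom 14: C, bond orders sum to 4 (valence 4) → 0 H
  atom 15: N, bond orders sum to 1 (valence 3) → 2 H
Totals → C:11, H:16, N:2, O:1, S:1.
In Hill order: C11H16N2OS.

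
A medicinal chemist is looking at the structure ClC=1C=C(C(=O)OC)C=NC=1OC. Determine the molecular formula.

Walk through each heavy atom and fill implicit hydrogens from standard valence (C 4, N 3, O 2, S 2, halogen 1):
  atom 1: Cl (halogen, monovalent) → 0 H
  atom 2: C, bond orders sum to 4 (valence 4) → 0 H
  atom 3: C, bond orders sum to 3 (valence 4) → 1 H
  atom 4: C, bond orders sum to 4 (valence 4) → 0 H
  atom 5: C, bond orders sum to 4 (valence 4) → 0 H
  atom 6: O, bond orders sum to 2 (valence 2) → 0 H
  atom 7: O, bond orders sum to 2 (valence 2) → 0 H
  atom 8: C, bond orders sum to 1 (valence 4) → 3 H
  atom 9: C, bond orders sum to 3 (valence 4) → 1 H
  atom 10: N, bond orders sum to 3 (valence 3) → 0 H
  atom 11: C, bond orders sum to 4 (valence 4) → 0 H
  atom 12: O, bond orders sum to 2 (valence 2) → 0 H
  atom 13: C, bond orders sum to 1 (valence 4) → 3 H
Totals → C:8, H:8, Cl:1, N:1, O:3.

C8H8ClNO3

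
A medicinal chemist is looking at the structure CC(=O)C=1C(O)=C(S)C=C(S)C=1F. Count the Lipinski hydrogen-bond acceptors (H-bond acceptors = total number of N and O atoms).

2

N atoms: 0; O atoms: 2.
Lipinski HBA = 0 + 2 = 2.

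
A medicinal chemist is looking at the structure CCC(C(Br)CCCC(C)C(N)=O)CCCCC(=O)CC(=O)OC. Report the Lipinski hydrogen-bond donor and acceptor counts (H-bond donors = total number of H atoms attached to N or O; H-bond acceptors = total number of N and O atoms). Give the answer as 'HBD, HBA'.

2, 5

Donors: find every N or O and count the H atoms it carries.
  atom 12 (N): bond orders sum to 1 → 2 H
  atom 13 (O): bond orders sum to 2 → 0 H
  atom 19 (O): bond orders sum to 2 → 0 H
  atom 22 (O): bond orders sum to 2 → 0 H
  atom 23 (O): bond orders sum to 2 → 0 H
Lipinski HBD = 2.
Acceptors: N atoms = 1, O atoms = 4 → HBA = 5.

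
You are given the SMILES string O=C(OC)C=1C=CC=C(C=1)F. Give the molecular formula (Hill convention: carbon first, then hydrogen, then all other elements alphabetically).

Walk through each heavy atom and fill implicit hydrogens from standard valence (C 4, N 3, O 2, S 2, halogen 1):
  atom 1: O, bond orders sum to 2 (valence 2) → 0 H
  atom 2: C, bond orders sum to 4 (valence 4) → 0 H
  atom 3: O, bond orders sum to 2 (valence 2) → 0 H
  atom 4: C, bond orders sum to 1 (valence 4) → 3 H
  atom 5: C, bond orders sum to 4 (valence 4) → 0 H
  atom 6: C, bond orders sum to 3 (valence 4) → 1 H
  atom 7: C, bond orders sum to 3 (valence 4) → 1 H
  atom 8: C, bond orders sum to 3 (valence 4) → 1 H
  atom 9: C, bond orders sum to 4 (valence 4) → 0 H
  atom 10: C, bond orders sum to 3 (valence 4) → 1 H
  atom 11: F (halogen, monovalent) → 0 H
Totals → C:8, H:7, F:1, O:2.

C8H7FO2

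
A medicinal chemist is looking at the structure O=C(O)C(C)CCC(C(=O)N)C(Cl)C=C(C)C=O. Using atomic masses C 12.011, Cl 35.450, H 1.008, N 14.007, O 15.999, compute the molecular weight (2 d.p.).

275.73 g/mol

First, the molecular formula is C12H18ClNO4 (counting implicit H from valence).
  C: 12 × 12.011 = 144.132
  Cl: 1 × 35.450 = 35.450
  H: 18 × 1.008 = 18.144
  N: 1 × 14.007 = 14.007
  O: 4 × 15.999 = 63.996
Sum: 12×12.011 + 1×35.450 + 18×1.008 + 1×14.007 + 4×15.999 = 275.729 → 275.73 g/mol.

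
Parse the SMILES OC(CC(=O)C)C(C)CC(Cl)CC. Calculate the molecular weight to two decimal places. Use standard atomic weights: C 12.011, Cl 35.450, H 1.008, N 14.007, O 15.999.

First, the molecular formula is C10H19ClO2 (counting implicit H from valence).
  C: 10 × 12.011 = 120.110
  Cl: 1 × 35.450 = 35.450
  H: 19 × 1.008 = 19.152
  O: 2 × 15.999 = 31.998
Sum: 10×12.011 + 1×35.450 + 19×1.008 + 2×15.999 = 206.710 → 206.71 g/mol.

206.71 g/mol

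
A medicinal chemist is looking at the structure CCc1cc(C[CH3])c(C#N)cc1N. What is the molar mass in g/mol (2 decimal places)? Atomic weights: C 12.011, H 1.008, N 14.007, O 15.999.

174.25 g/mol

First, the molecular formula is C11H14N2 (counting implicit H from valence).
  C: 11 × 12.011 = 132.121
  H: 14 × 1.008 = 14.112
  N: 2 × 14.007 = 28.014
Sum: 11×12.011 + 14×1.008 + 2×14.007 = 174.247 → 174.25 g/mol.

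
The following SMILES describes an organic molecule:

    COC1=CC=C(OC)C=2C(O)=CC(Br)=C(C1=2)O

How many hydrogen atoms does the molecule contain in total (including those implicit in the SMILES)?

Walk through each heavy atom and fill implicit hydrogens from standard valence (C 4, N 3, O 2, S 2, halogen 1):
  atom 1: C, bond orders sum to 1 (valence 4) → 3 H
  atom 2: O, bond orders sum to 2 (valence 2) → 0 H
  atom 3: C, bond orders sum to 4 (valence 4) → 0 H
  atom 4: C, bond orders sum to 3 (valence 4) → 1 H
  atom 5: C, bond orders sum to 3 (valence 4) → 1 H
  atom 6: C, bond orders sum to 4 (valence 4) → 0 H
  atom 7: O, bond orders sum to 2 (valence 2) → 0 H
  atom 8: C, bond orders sum to 1 (valence 4) → 3 H
  atom 9: C, bond orders sum to 4 (valence 4) → 0 H
  atom 10: C, bond orders sum to 4 (valence 4) → 0 H
  atom 11: O, bond orders sum to 1 (valence 2) → 1 H
  atom 12: C, bond orders sum to 3 (valence 4) → 1 H
  atom 13: C, bond orders sum to 4 (valence 4) → 0 H
  atom 14: Br (halogen, monovalent) → 0 H
  atom 15: C, bond orders sum to 4 (valence 4) → 0 H
  atom 16: C, bond orders sum to 4 (valence 4) → 0 H
  atom 17: O, bond orders sum to 1 (valence 2) → 1 H
Total hydrogens: 11.

11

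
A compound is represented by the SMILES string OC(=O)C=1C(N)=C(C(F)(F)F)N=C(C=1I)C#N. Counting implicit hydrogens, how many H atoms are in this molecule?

Walk through each heavy atom and fill implicit hydrogens from standard valence (C 4, N 3, O 2, S 2, halogen 1):
  atom 1: O, bond orders sum to 1 (valence 2) → 1 H
  atom 2: C, bond orders sum to 4 (valence 4) → 0 H
  atom 3: O, bond orders sum to 2 (valence 2) → 0 H
  atom 4: C, bond orders sum to 4 (valence 4) → 0 H
  atom 5: C, bond orders sum to 4 (valence 4) → 0 H
  atom 6: N, bond orders sum to 1 (valence 3) → 2 H
  atom 7: C, bond orders sum to 4 (valence 4) → 0 H
  atom 8: C, bond orders sum to 4 (valence 4) → 0 H
  atom 9: F (halogen, monovalent) → 0 H
  atom 10: F (halogen, monovalent) → 0 H
  atom 11: F (halogen, monovalent) → 0 H
  atom 12: N, bond orders sum to 3 (valence 3) → 0 H
  atom 13: C, bond orders sum to 4 (valence 4) → 0 H
  atom 14: C, bond orders sum to 4 (valence 4) → 0 H
  atom 15: I (halogen, monovalent) → 0 H
  atom 16: C, bond orders sum to 4 (valence 4) → 0 H
  atom 17: N, bond orders sum to 3 (valence 3) → 0 H
Total hydrogens: 3.

3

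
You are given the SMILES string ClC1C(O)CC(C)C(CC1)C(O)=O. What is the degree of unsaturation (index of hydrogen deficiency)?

Molecular formula: C9H15ClO3.
DoU = (2C + 2 + N − H − X) / 2, where X is the halogen count and O/S are ignored.
    = (2·9 + 2 + 0 − 15 − 1) / 2 = 4 / 2 = 2.

2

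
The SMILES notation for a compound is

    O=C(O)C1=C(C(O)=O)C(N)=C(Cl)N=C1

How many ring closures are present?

1

In SMILES, each pair of matching ring-closure digits denotes one ring-closing bond; the number of such bonds equals the number of independent rings.
Ring-closure bonds here: 1.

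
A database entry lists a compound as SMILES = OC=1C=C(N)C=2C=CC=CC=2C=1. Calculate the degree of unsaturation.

Degree of unsaturation = (number of rings) + (number of π bonds).
Ring closures in the SMILES: 2.
π bonds: 5 double bonds (each 1 DoU) → 5 DoU from unsaturation.
Total DoU = 2 + 5 = 7.

7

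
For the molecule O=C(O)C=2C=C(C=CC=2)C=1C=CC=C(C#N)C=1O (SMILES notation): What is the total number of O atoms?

Scan the SMILES for O atoms (remember two-letter symbols like Cl and Br are single atoms).
Oxygen count: 3.

3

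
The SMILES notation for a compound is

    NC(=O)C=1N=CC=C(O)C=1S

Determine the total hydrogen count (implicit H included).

6

Walk through each heavy atom and fill implicit hydrogens from standard valence (C 4, N 3, O 2, S 2, halogen 1):
  atom 1: N, bond orders sum to 1 (valence 3) → 2 H
  atom 2: C, bond orders sum to 4 (valence 4) → 0 H
  atom 3: O, bond orders sum to 2 (valence 2) → 0 H
  atom 4: C, bond orders sum to 4 (valence 4) → 0 H
  atom 5: N, bond orders sum to 3 (valence 3) → 0 H
  atom 6: C, bond orders sum to 3 (valence 4) → 1 H
  atom 7: C, bond orders sum to 3 (valence 4) → 1 H
  atom 8: C, bond orders sum to 4 (valence 4) → 0 H
  atom 9: O, bond orders sum to 1 (valence 2) → 1 H
  atom 10: C, bond orders sum to 4 (valence 4) → 0 H
  atom 11: S, bond orders sum to 1 (valence 2) → 1 H
Total hydrogens: 6.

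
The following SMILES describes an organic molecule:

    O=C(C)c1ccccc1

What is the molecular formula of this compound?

Walk through each heavy atom and fill implicit hydrogens from standard valence (C 4, N 3, O 2, S 2, halogen 1); for lowercase aromatic atoms, an aromatic c carries 1 H when it has two neighbours and 0 H with three, and aromatic n carries 0 H:
  atom 1: O, bond orders sum to 2 (valence 2) → 0 H
  atom 2: C, bond orders sum to 4 (valence 4) → 0 H
  atom 3: C, bond orders sum to 1 (valence 4) → 3 H
  atom 4: aromatic c, 3 neighbours → 0 H
  atom 5: aromatic c, 2 neighbours → 1 H
  atom 6: aromatic c, 2 neighbours → 1 H
  atom 7: aromatic c, 2 neighbours → 1 H
  atom 8: aromatic c, 2 neighbours → 1 H
  atom 9: aromatic c, 2 neighbours → 1 H
Totals → C:8, H:8, O:1.

C8H8O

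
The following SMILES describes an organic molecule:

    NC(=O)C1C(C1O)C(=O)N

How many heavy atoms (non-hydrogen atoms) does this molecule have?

10

Every atom symbol written in the SMILES (organic subset) is one heavy atom; implicit H are not written.
Heavy atoms by element → C:5, N:2, O:3.
Total: 10.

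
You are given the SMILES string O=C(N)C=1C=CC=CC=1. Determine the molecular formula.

Walk through each heavy atom and fill implicit hydrogens from standard valence (C 4, N 3, O 2, S 2, halogen 1):
  atom 1: O, bond orders sum to 2 (valence 2) → 0 H
  atom 2: C, bond orders sum to 4 (valence 4) → 0 H
  atom 3: N, bond orders sum to 1 (valence 3) → 2 H
  atom 4: C, bond orders sum to 4 (valence 4) → 0 H
  atom 5: C, bond orders sum to 3 (valence 4) → 1 H
  atom 6: C, bond orders sum to 3 (valence 4) → 1 H
  atom 7: C, bond orders sum to 3 (valence 4) → 1 H
  atom 8: C, bond orders sum to 3 (valence 4) → 1 H
  atom 9: C, bond orders sum to 3 (valence 4) → 1 H
Totals → C:7, H:7, N:1, O:1.

C7H7NO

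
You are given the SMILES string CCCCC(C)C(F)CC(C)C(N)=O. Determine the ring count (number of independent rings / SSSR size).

In SMILES, each pair of matching ring-closure digits denotes one ring-closing bond; the number of such bonds equals the number of independent rings.
Ring-closure bonds here: 0.

0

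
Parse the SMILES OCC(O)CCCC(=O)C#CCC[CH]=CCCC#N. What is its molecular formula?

C15H21NO3

Walk through each heavy atom and fill implicit hydrogens from standard valence (C 4, N 3, O 2, S 2, halogen 1):
  atom 1: O, bond orders sum to 1 (valence 2) → 1 H
  atom 2: C, bond orders sum to 2 (valence 4) → 2 H
  atom 3: C, bond orders sum to 3 (valence 4) → 1 H
  atom 4: O, bond orders sum to 1 (valence 2) → 1 H
  atom 5: C, bond orders sum to 2 (valence 4) → 2 H
  atom 6: C, bond orders sum to 2 (valence 4) → 2 H
  atom 7: C, bond orders sum to 2 (valence 4) → 2 H
  atom 8: C, bond orders sum to 4 (valence 4) → 0 H
  atom 9: O, bond orders sum to 2 (valence 2) → 0 H
  atom 10: C, bond orders sum to 4 (valence 4) → 0 H
  atom 11: C, bond orders sum to 4 (valence 4) → 0 H
  atom 12: C, bond orders sum to 2 (valence 4) → 2 H
  atom 13: C, bond orders sum to 2 (valence 4) → 2 H
  atom 14: C with explicit H count 1
  atom 15: C, bond orders sum to 3 (valence 4) → 1 H
  atom 16: C, bond orders sum to 2 (valence 4) → 2 H
  atom 17: C, bond orders sum to 2 (valence 4) → 2 H
  atom 18: C, bond orders sum to 4 (valence 4) → 0 H
  atom 19: N, bond orders sum to 3 (valence 3) → 0 H
Totals → C:15, H:21, N:1, O:3.
In Hill order: C15H21NO3.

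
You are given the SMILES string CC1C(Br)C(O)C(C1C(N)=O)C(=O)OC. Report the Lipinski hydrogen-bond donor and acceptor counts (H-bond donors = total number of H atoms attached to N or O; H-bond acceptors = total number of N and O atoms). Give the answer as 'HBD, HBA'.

3, 5

Donors: find every N or O and count the H atoms it carries.
  atom 6 (O): bond orders sum to 1 → 1 H
  atom 10 (N): bond orders sum to 1 → 2 H
  atom 11 (O): bond orders sum to 2 → 0 H
  atom 13 (O): bond orders sum to 2 → 0 H
  atom 14 (O): bond orders sum to 2 → 0 H
Lipinski HBD = 3.
Acceptors: N atoms = 1, O atoms = 4 → HBA = 5.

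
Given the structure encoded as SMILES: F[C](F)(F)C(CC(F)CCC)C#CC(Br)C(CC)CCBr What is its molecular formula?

C15H22Br2F4

Walk through each heavy atom and fill implicit hydrogens from standard valence (C 4, N 3, O 2, S 2, halogen 1):
  atom 1: F (halogen, monovalent) → 0 H
  atom 2: C with explicit H count 0
  atom 3: F (halogen, monovalent) → 0 H
  atom 4: F (halogen, monovalent) → 0 H
  atom 5: C, bond orders sum to 3 (valence 4) → 1 H
  atom 6: C, bond orders sum to 2 (valence 4) → 2 H
  atom 7: C, bond orders sum to 3 (valence 4) → 1 H
  atom 8: F (halogen, monovalent) → 0 H
  atom 9: C, bond orders sum to 2 (valence 4) → 2 H
  atom 10: C, bond orders sum to 2 (valence 4) → 2 H
  atom 11: C, bond orders sum to 1 (valence 4) → 3 H
  atom 12: C, bond orders sum to 4 (valence 4) → 0 H
  atom 13: C, bond orders sum to 4 (valence 4) → 0 H
  atom 14: C, bond orders sum to 3 (valence 4) → 1 H
  atom 15: Br (halogen, monovalent) → 0 H
  atom 16: C, bond orders sum to 3 (valence 4) → 1 H
  atom 17: C, bond orders sum to 2 (valence 4) → 2 H
  atom 18: C, bond orders sum to 1 (valence 4) → 3 H
  atom 19: C, bond orders sum to 2 (valence 4) → 2 H
  atom 20: C, bond orders sum to 2 (valence 4) → 2 H
  atom 21: Br (halogen, monovalent) → 0 H
Totals → C:15, H:22, Br:2, F:4.
In Hill order: C15H22Br2F4.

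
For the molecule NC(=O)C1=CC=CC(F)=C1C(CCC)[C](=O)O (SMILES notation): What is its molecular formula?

C12H14FNO3

Walk through each heavy atom and fill implicit hydrogens from standard valence (C 4, N 3, O 2, S 2, halogen 1):
  atom 1: N, bond orders sum to 1 (valence 3) → 2 H
  atom 2: C, bond orders sum to 4 (valence 4) → 0 H
  atom 3: O, bond orders sum to 2 (valence 2) → 0 H
  atom 4: C, bond orders sum to 4 (valence 4) → 0 H
  atom 5: C, bond orders sum to 3 (valence 4) → 1 H
  atom 6: C, bond orders sum to 3 (valence 4) → 1 H
  atom 7: C, bond orders sum to 3 (valence 4) → 1 H
  atom 8: C, bond orders sum to 4 (valence 4) → 0 H
  atom 9: F (halogen, monovalent) → 0 H
  atom 10: C, bond orders sum to 4 (valence 4) → 0 H
  atom 11: C, bond orders sum to 3 (valence 4) → 1 H
  atom 12: C, bond orders sum to 2 (valence 4) → 2 H
  atom 13: C, bond orders sum to 2 (valence 4) → 2 H
  atom 14: C, bond orders sum to 1 (valence 4) → 3 H
  atom 15: C with explicit H count 0
  atom 16: O, bond orders sum to 2 (valence 2) → 0 H
  atom 17: O, bond orders sum to 1 (valence 2) → 1 H
Totals → C:12, H:14, F:1, N:1, O:3.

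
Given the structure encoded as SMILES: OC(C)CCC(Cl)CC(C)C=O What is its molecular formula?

C9H17ClO2

Walk through each heavy atom and fill implicit hydrogens from standard valence (C 4, N 3, O 2, S 2, halogen 1):
  atom 1: O, bond orders sum to 1 (valence 2) → 1 H
  atom 2: C, bond orders sum to 3 (valence 4) → 1 H
  atom 3: C, bond orders sum to 1 (valence 4) → 3 H
  atom 4: C, bond orders sum to 2 (valence 4) → 2 H
  atom 5: C, bond orders sum to 2 (valence 4) → 2 H
  atom 6: C, bond orders sum to 3 (valence 4) → 1 H
  atom 7: Cl (halogen, monovalent) → 0 H
  atom 8: C, bond orders sum to 2 (valence 4) → 2 H
  atom 9: C, bond orders sum to 3 (valence 4) → 1 H
  atom 10: C, bond orders sum to 1 (valence 4) → 3 H
  atom 11: C, bond orders sum to 3 (valence 4) → 1 H
  atom 12: O, bond orders sum to 2 (valence 2) → 0 H
Totals → C:9, H:17, Cl:1, O:2.
In Hill order: C9H17ClO2.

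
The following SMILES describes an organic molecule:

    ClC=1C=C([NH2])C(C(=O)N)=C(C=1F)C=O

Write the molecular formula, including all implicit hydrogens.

C8H6ClFN2O2

Walk through each heavy atom and fill implicit hydrogens from standard valence (C 4, N 3, O 2, S 2, halogen 1):
  atom 1: Cl (halogen, monovalent) → 0 H
  atom 2: C, bond orders sum to 4 (valence 4) → 0 H
  atom 3: C, bond orders sum to 3 (valence 4) → 1 H
  atom 4: C, bond orders sum to 4 (valence 4) → 0 H
  atom 5: N with explicit H count 2
  atom 6: C, bond orders sum to 4 (valence 4) → 0 H
  atom 7: C, bond orders sum to 4 (valence 4) → 0 H
  atom 8: O, bond orders sum to 2 (valence 2) → 0 H
  atom 9: N, bond orders sum to 1 (valence 3) → 2 H
  atom 10: C, bond orders sum to 4 (valence 4) → 0 H
  atom 11: C, bond orders sum to 4 (valence 4) → 0 H
  atom 12: F (halogen, monovalent) → 0 H
  atom 13: C, bond orders sum to 3 (valence 4) → 1 H
  atom 14: O, bond orders sum to 2 (valence 2) → 0 H
Totals → C:8, H:6, Cl:1, F:1, N:2, O:2.
In Hill order: C8H6ClFN2O2.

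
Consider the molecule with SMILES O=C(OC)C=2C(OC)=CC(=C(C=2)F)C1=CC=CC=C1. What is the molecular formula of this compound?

Walk through each heavy atom and fill implicit hydrogens from standard valence (C 4, N 3, O 2, S 2, halogen 1):
  atom 1: O, bond orders sum to 2 (valence 2) → 0 H
  atom 2: C, bond orders sum to 4 (valence 4) → 0 H
  atom 3: O, bond orders sum to 2 (valence 2) → 0 H
  atom 4: C, bond orders sum to 1 (valence 4) → 3 H
  atom 5: C, bond orders sum to 4 (valence 4) → 0 H
  atom 6: C, bond orders sum to 4 (valence 4) → 0 H
  atom 7: O, bond orders sum to 2 (valence 2) → 0 H
  atom 8: C, bond orders sum to 1 (valence 4) → 3 H
  atom 9: C, bond orders sum to 3 (valence 4) → 1 H
  atom 10: C, bond orders sum to 4 (valence 4) → 0 H
  atom 11: C, bond orders sum to 4 (valence 4) → 0 H
  atom 12: C, bond orders sum to 3 (valence 4) → 1 H
  atom 13: F (halogen, monovalent) → 0 H
  atom 14: C, bond orders sum to 4 (valence 4) → 0 H
  atom 15: C, bond orders sum to 3 (valence 4) → 1 H
  atom 16: C, bond orders sum to 3 (valence 4) → 1 H
  atom 17: C, bond orders sum to 3 (valence 4) → 1 H
  atom 18: C, bond orders sum to 3 (valence 4) → 1 H
  atom 19: C, bond orders sum to 3 (valence 4) → 1 H
Totals → C:15, H:13, F:1, O:3.

C15H13FO3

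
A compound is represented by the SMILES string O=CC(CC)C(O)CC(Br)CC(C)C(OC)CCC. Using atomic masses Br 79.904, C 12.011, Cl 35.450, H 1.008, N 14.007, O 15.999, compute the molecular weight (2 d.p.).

337.30 g/mol

First, the molecular formula is C15H29BrO3 (counting implicit H from valence).
  Br: 1 × 79.904 = 79.904
  C: 15 × 12.011 = 180.165
  H: 29 × 1.008 = 29.232
  O: 3 × 15.999 = 47.997
Sum: 1×79.904 + 15×12.011 + 29×1.008 + 3×15.999 = 337.298 → 337.30 g/mol.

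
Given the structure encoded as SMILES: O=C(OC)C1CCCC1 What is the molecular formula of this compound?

Walk through each heavy atom and fill implicit hydrogens from standard valence (C 4, N 3, O 2, S 2, halogen 1):
  atom 1: O, bond orders sum to 2 (valence 2) → 0 H
  atom 2: C, bond orders sum to 4 (valence 4) → 0 H
  atom 3: O, bond orders sum to 2 (valence 2) → 0 H
  atom 4: C, bond orders sum to 1 (valence 4) → 3 H
  atom 5: C, bond orders sum to 3 (valence 4) → 1 H
  atom 6: C, bond orders sum to 2 (valence 4) → 2 H
  atom 7: C, bond orders sum to 2 (valence 4) → 2 H
  atom 8: C, bond orders sum to 2 (valence 4) → 2 H
  atom 9: C, bond orders sum to 2 (valence 4) → 2 H
Totals → C:7, H:12, O:2.

C7H12O2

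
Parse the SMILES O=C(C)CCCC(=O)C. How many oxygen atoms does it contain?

Scan the SMILES for O atoms (remember two-letter symbols like Cl and Br are single atoms).
Oxygen count: 2.

2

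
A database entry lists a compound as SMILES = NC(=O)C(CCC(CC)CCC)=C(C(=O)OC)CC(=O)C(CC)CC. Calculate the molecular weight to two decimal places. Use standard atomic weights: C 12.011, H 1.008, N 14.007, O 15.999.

353.50 g/mol

First, the molecular formula is C20H35NO4 (counting implicit H from valence).
  C: 20 × 12.011 = 240.220
  H: 35 × 1.008 = 35.280
  N: 1 × 14.007 = 14.007
  O: 4 × 15.999 = 63.996
Sum: 20×12.011 + 35×1.008 + 1×14.007 + 4×15.999 = 353.503 → 353.50 g/mol.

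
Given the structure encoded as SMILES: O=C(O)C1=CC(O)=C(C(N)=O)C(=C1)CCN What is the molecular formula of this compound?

C10H12N2O4

Walk through each heavy atom and fill implicit hydrogens from standard valence (C 4, N 3, O 2, S 2, halogen 1):
  atom 1: O, bond orders sum to 2 (valence 2) → 0 H
  atom 2: C, bond orders sum to 4 (valence 4) → 0 H
  atom 3: O, bond orders sum to 1 (valence 2) → 1 H
  atom 4: C, bond orders sum to 4 (valence 4) → 0 H
  atom 5: C, bond orders sum to 3 (valence 4) → 1 H
  atom 6: C, bond orders sum to 4 (valence 4) → 0 H
  atom 7: O, bond orders sum to 1 (valence 2) → 1 H
  atom 8: C, bond orders sum to 4 (valence 4) → 0 H
  atom 9: C, bond orders sum to 4 (valence 4) → 0 H
  atom 10: N, bond orders sum to 1 (valence 3) → 2 H
  atom 11: O, bond orders sum to 2 (valence 2) → 0 H
  atom 12: C, bond orders sum to 4 (valence 4) → 0 H
  atom 13: C, bond orders sum to 3 (valence 4) → 1 H
  atom 14: C, bond orders sum to 2 (valence 4) → 2 H
  atom 15: C, bond orders sum to 2 (valence 4) → 2 H
  atom 16: N, bond orders sum to 1 (valence 3) → 2 H
Totals → C:10, H:12, N:2, O:4.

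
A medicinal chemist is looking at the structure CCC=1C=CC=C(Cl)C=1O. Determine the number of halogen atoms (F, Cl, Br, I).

1

Halogen atoms appear at heavy-atom position 8 (1×Cl).
Other groups present: 1 hydroxyl.
Halogen count: 1.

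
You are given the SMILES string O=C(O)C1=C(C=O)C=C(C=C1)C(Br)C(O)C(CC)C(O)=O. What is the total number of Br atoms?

1

Scan the SMILES for Br atoms (remember two-letter symbols like Cl and Br are single atoms).
Bromine count: 1.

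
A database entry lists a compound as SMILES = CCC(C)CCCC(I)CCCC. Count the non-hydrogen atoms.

Every atom symbol written in the SMILES (organic subset) is one heavy atom; implicit H are not written.
Heavy atoms by element → C:12, I:1.
Total: 13.

13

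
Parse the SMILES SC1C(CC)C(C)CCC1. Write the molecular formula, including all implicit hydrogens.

C9H18S

Walk through each heavy atom and fill implicit hydrogens from standard valence (C 4, N 3, O 2, S 2, halogen 1):
  atom 1: S, bond orders sum to 1 (valence 2) → 1 H
  atom 2: C, bond orders sum to 3 (valence 4) → 1 H
  atom 3: C, bond orders sum to 3 (valence 4) → 1 H
  atom 4: C, bond orders sum to 2 (valence 4) → 2 H
  atom 5: C, bond orders sum to 1 (valence 4) → 3 H
  atom 6: C, bond orders sum to 3 (valence 4) → 1 H
  atom 7: C, bond orders sum to 1 (valence 4) → 3 H
  atom 8: C, bond orders sum to 2 (valence 4) → 2 H
  atom 9: C, bond orders sum to 2 (valence 4) → 2 H
  atom 10: C, bond orders sum to 2 (valence 4) → 2 H
Totals → C:9, H:18, S:1.
In Hill order: C9H18S.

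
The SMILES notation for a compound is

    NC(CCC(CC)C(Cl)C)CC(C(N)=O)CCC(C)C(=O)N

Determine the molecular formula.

C16H32ClN3O2

Walk through each heavy atom and fill implicit hydrogens from standard valence (C 4, N 3, O 2, S 2, halogen 1):
  atom 1: N, bond orders sum to 1 (valence 3) → 2 H
  atom 2: C, bond orders sum to 3 (valence 4) → 1 H
  atom 3: C, bond orders sum to 2 (valence 4) → 2 H
  atom 4: C, bond orders sum to 2 (valence 4) → 2 H
  atom 5: C, bond orders sum to 3 (valence 4) → 1 H
  atom 6: C, bond orders sum to 2 (valence 4) → 2 H
  atom 7: C, bond orders sum to 1 (valence 4) → 3 H
  atom 8: C, bond orders sum to 3 (valence 4) → 1 H
  atom 9: Cl (halogen, monovalent) → 0 H
  atom 10: C, bond orders sum to 1 (valence 4) → 3 H
  atom 11: C, bond orders sum to 2 (valence 4) → 2 H
  atom 12: C, bond orders sum to 3 (valence 4) → 1 H
  atom 13: C, bond orders sum to 4 (valence 4) → 0 H
  atom 14: N, bond orders sum to 1 (valence 3) → 2 H
  atom 15: O, bond orders sum to 2 (valence 2) → 0 H
  atom 16: C, bond orders sum to 2 (valence 4) → 2 H
  atom 17: C, bond orders sum to 2 (valence 4) → 2 H
  atom 18: C, bond orders sum to 3 (valence 4) → 1 H
  atom 19: C, bond orders sum to 1 (valence 4) → 3 H
  atom 20: C, bond orders sum to 4 (valence 4) → 0 H
  atom 21: O, bond orders sum to 2 (valence 2) → 0 H
  atom 22: N, bond orders sum to 1 (valence 3) → 2 H
Totals → C:16, H:32, Cl:1, N:3, O:2.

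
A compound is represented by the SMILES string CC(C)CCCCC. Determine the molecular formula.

Walk through each heavy atom and fill implicit hydrogens from standard valence (C 4, N 3, O 2, S 2, halogen 1):
  atom 1: C, bond orders sum to 1 (valence 4) → 3 H
  atom 2: C, bond orders sum to 3 (valence 4) → 1 H
  atom 3: C, bond orders sum to 1 (valence 4) → 3 H
  atom 4: C, bond orders sum to 2 (valence 4) → 2 H
  atom 5: C, bond orders sum to 2 (valence 4) → 2 H
  atom 6: C, bond orders sum to 2 (valence 4) → 2 H
  atom 7: C, bond orders sum to 2 (valence 4) → 2 H
  atom 8: C, bond orders sum to 1 (valence 4) → 3 H
Totals → C:8, H:18.
In Hill order: C8H18.

C8H18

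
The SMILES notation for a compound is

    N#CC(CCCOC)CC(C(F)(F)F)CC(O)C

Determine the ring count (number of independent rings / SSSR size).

0

In SMILES, each pair of matching ring-closure digits denotes one ring-closing bond; the number of such bonds equals the number of independent rings.
Ring-closure bonds here: 0.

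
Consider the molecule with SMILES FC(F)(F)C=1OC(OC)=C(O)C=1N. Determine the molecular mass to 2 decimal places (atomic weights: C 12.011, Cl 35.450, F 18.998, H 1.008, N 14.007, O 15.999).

First, the molecular formula is C6H6F3NO3 (counting implicit H from valence).
  C: 6 × 12.011 = 72.066
  F: 3 × 18.998 = 56.994
  H: 6 × 1.008 = 6.048
  N: 1 × 14.007 = 14.007
  O: 3 × 15.999 = 47.997
Sum: 6×12.011 + 3×18.998 + 6×1.008 + 1×14.007 + 3×15.999 = 197.112 → 197.11 g/mol.

197.11 g/mol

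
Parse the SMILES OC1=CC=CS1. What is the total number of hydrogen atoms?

Walk through each heavy atom and fill implicit hydrogens from standard valence (C 4, N 3, O 2, S 2, halogen 1):
  atom 1: O, bond orders sum to 1 (valence 2) → 1 H
  atom 2: C, bond orders sum to 4 (valence 4) → 0 H
  atom 3: C, bond orders sum to 3 (valence 4) → 1 H
  atom 4: C, bond orders sum to 3 (valence 4) → 1 H
  atom 5: C, bond orders sum to 3 (valence 4) → 1 H
  atom 6: S, bond orders sum to 2 (valence 2) → 0 H
Total hydrogens: 4.

4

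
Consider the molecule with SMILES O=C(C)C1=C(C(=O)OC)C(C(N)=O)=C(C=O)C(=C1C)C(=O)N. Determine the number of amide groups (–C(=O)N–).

2

The amide motif appears at heavy-atom positions 11, 20 in the SMILES.
Other groups present: 1 aldehyde, 1 ester, 1 ketone.
Amide count: 2.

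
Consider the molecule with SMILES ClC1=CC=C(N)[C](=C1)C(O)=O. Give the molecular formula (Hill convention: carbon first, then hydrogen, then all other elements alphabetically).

Walk through each heavy atom and fill implicit hydrogens from standard valence (C 4, N 3, O 2, S 2, halogen 1):
  atom 1: Cl (halogen, monovalent) → 0 H
  atom 2: C, bond orders sum to 4 (valence 4) → 0 H
  atom 3: C, bond orders sum to 3 (valence 4) → 1 H
  atom 4: C, bond orders sum to 3 (valence 4) → 1 H
  atom 5: C, bond orders sum to 4 (valence 4) → 0 H
  atom 6: N, bond orders sum to 1 (valence 3) → 2 H
  atom 7: C with explicit H count 0
  atom 8: C, bond orders sum to 3 (valence 4) → 1 H
  atom 9: C, bond orders sum to 4 (valence 4) → 0 H
  atom 10: O, bond orders sum to 1 (valence 2) → 1 H
  atom 11: O, bond orders sum to 2 (valence 2) → 0 H
Totals → C:7, H:6, Cl:1, N:1, O:2.
In Hill order: C7H6ClNO2.

C7H6ClNO2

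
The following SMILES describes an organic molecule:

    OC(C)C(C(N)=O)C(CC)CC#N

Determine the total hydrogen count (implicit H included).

Walk through each heavy atom and fill implicit hydrogens from standard valence (C 4, N 3, O 2, S 2, halogen 1):
  atom 1: O, bond orders sum to 1 (valence 2) → 1 H
  atom 2: C, bond orders sum to 3 (valence 4) → 1 H
  atom 3: C, bond orders sum to 1 (valence 4) → 3 H
  atom 4: C, bond orders sum to 3 (valence 4) → 1 H
  atom 5: C, bond orders sum to 4 (valence 4) → 0 H
  atom 6: N, bond orders sum to 1 (valence 3) → 2 H
  atom 7: O, bond orders sum to 2 (valence 2) → 0 H
  atom 8: C, bond orders sum to 3 (valence 4) → 1 H
  atom 9: C, bond orders sum to 2 (valence 4) → 2 H
  atom 10: C, bond orders sum to 1 (valence 4) → 3 H
  atom 11: C, bond orders sum to 2 (valence 4) → 2 H
  atom 12: C, bond orders sum to 4 (valence 4) → 0 H
  atom 13: N, bond orders sum to 3 (valence 3) → 0 H
Total hydrogens: 16.

16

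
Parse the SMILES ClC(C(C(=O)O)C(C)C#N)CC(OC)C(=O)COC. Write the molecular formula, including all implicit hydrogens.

Walk through each heavy atom and fill implicit hydrogens from standard valence (C 4, N 3, O 2, S 2, halogen 1):
  atom 1: Cl (halogen, monovalent) → 0 H
  atom 2: C, bond orders sum to 3 (valence 4) → 1 H
  atom 3: C, bond orders sum to 3 (valence 4) → 1 H
  atom 4: C, bond orders sum to 4 (valence 4) → 0 H
  atom 5: O, bond orders sum to 2 (valence 2) → 0 H
  atom 6: O, bond orders sum to 1 (valence 2) → 1 H
  atom 7: C, bond orders sum to 3 (valence 4) → 1 H
  atom 8: C, bond orders sum to 1 (valence 4) → 3 H
  atom 9: C, bond orders sum to 4 (valence 4) → 0 H
  atom 10: N, bond orders sum to 3 (valence 3) → 0 H
  atom 11: C, bond orders sum to 2 (valence 4) → 2 H
  atom 12: C, bond orders sum to 3 (valence 4) → 1 H
  atom 13: O, bond orders sum to 2 (valence 2) → 0 H
  atom 14: C, bond orders sum to 1 (valence 4) → 3 H
  atom 15: C, bond orders sum to 4 (valence 4) → 0 H
  atom 16: O, bond orders sum to 2 (valence 2) → 0 H
  atom 17: C, bond orders sum to 2 (valence 4) → 2 H
  atom 18: O, bond orders sum to 2 (valence 2) → 0 H
  atom 19: C, bond orders sum to 1 (valence 4) → 3 H
Totals → C:12, H:18, Cl:1, N:1, O:5.

C12H18ClNO5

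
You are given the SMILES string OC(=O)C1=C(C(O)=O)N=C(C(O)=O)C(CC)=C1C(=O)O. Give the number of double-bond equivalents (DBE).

Degree of unsaturation = (number of rings) + (number of π bonds).
Ring closures in the SMILES: 1.
π bonds: 7 double bonds (each 1 DoU) → 7 DoU from unsaturation.
Total DoU = 1 + 7 = 8.

8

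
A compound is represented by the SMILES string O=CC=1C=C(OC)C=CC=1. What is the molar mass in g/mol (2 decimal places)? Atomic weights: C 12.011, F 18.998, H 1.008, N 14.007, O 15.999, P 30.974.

136.15 g/mol

First, the molecular formula is C8H8O2 (counting implicit H from valence).
  C: 8 × 12.011 = 96.088
  H: 8 × 1.008 = 8.064
  O: 2 × 15.999 = 31.998
Sum: 8×12.011 + 8×1.008 + 2×15.999 = 136.150 → 136.15 g/mol.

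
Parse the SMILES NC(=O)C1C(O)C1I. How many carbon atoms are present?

Count every carbon token in the SMILES (each C, including those in ring-closure positions and inside branches).
Carbon count: 4.

4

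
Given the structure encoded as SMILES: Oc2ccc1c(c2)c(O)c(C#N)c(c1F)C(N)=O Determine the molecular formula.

Walk through each heavy atom and fill implicit hydrogens from standard valence (C 4, N 3, O 2, S 2, halogen 1); for lowercase aromatic atoms, an aromatic c carries 1 H when it has two neighbours and 0 H with three, and aromatic n carries 0 H:
  atom 1: O, bond orders sum to 1 (valence 2) → 1 H
  atom 2: aromatic c, 3 neighbours → 0 H
  atom 3: aromatic c, 2 neighbours → 1 H
  atom 4: aromatic c, 2 neighbours → 1 H
  atom 5: aromatic c, 3 neighbours → 0 H
  atom 6: aromatic c, 3 neighbours → 0 H
  atom 7: aromatic c, 2 neighbours → 1 H
  atom 8: aromatic c, 3 neighbours → 0 H
  atom 9: O, bond orders sum to 1 (valence 2) → 1 H
  atom 10: aromatic c, 3 neighbours → 0 H
  atom 11: C, bond orders sum to 4 (valence 4) → 0 H
  atom 12: N, bond orders sum to 3 (valence 3) → 0 H
  atom 13: aromatic c, 3 neighbours → 0 H
  atom 14: aromatic c, 3 neighbours → 0 H
  atom 15: F (halogen, monovalent) → 0 H
  atom 16: C, bond orders sum to 4 (valence 4) → 0 H
  atom 17: N, bond orders sum to 1 (valence 3) → 2 H
  atom 18: O, bond orders sum to 2 (valence 2) → 0 H
Totals → C:12, H:7, F:1, N:2, O:3.
In Hill order: C12H7FN2O3.

C12H7FN2O3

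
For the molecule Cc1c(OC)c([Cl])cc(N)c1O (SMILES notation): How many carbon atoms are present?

Count every carbon token in the SMILES (each C, including those in ring-closure positions and inside branches).
Carbon count: 8.

8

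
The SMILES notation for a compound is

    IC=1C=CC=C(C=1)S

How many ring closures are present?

In SMILES, each pair of matching ring-closure digits denotes one ring-closing bond; the number of such bonds equals the number of independent rings.
Ring-closure bonds here: 1.

1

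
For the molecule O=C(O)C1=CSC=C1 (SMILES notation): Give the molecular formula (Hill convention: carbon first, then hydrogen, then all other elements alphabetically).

Walk through each heavy atom and fill implicit hydrogens from standard valence (C 4, N 3, O 2, S 2, halogen 1):
  atom 1: O, bond orders sum to 2 (valence 2) → 0 H
  atom 2: C, bond orders sum to 4 (valence 4) → 0 H
  atom 3: O, bond orders sum to 1 (valence 2) → 1 H
  atom 4: C, bond orders sum to 4 (valence 4) → 0 H
  atom 5: C, bond orders sum to 3 (valence 4) → 1 H
  atom 6: S, bond orders sum to 2 (valence 2) → 0 H
  atom 7: C, bond orders sum to 3 (valence 4) → 1 H
  atom 8: C, bond orders sum to 3 (valence 4) → 1 H
Totals → C:5, H:4, O:2, S:1.

C5H4O2S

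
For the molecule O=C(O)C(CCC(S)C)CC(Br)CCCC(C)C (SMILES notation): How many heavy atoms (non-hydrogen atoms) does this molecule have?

Every atom symbol written in the SMILES (organic subset) is one heavy atom; implicit H are not written.
Heavy atoms by element → Br:1, C:14, O:2, S:1.
Total: 18.

18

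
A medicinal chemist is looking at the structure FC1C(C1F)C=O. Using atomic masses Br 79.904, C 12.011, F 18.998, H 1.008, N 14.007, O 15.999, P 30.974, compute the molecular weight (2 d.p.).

First, the molecular formula is C4H4F2O (counting implicit H from valence).
  C: 4 × 12.011 = 48.044
  F: 2 × 18.998 = 37.996
  H: 4 × 1.008 = 4.032
  O: 1 × 15.999 = 15.999
Sum: 4×12.011 + 2×18.998 + 4×1.008 + 1×15.999 = 106.071 → 106.07 g/mol.

106.07 g/mol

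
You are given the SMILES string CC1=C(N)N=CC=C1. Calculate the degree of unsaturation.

Degree of unsaturation = (number of rings) + (number of π bonds).
Ring closures in the SMILES: 1.
π bonds: 3 double bonds (each 1 DoU) → 3 DoU from unsaturation.
Total DoU = 1 + 3 = 4.

4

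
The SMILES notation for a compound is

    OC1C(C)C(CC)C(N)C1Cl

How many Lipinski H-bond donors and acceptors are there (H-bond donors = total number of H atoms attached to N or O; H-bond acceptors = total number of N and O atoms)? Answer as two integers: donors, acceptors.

3, 2

Donors: find every N or O and count the H atoms it carries.
  atom 1 (O): bond orders sum to 1 → 1 H
  atom 9 (N): bond orders sum to 1 → 2 H
Lipinski HBD = 3.
Acceptors: N atoms = 1, O atoms = 1 → HBA = 2.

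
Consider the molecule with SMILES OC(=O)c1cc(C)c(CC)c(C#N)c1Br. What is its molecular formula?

C11H10BrNO2

Walk through each heavy atom and fill implicit hydrogens from standard valence (C 4, N 3, O 2, S 2, halogen 1); for lowercase aromatic atoms, an aromatic c carries 1 H when it has two neighbours and 0 H with three, and aromatic n carries 0 H:
  atom 1: O, bond orders sum to 1 (valence 2) → 1 H
  atom 2: C, bond orders sum to 4 (valence 4) → 0 H
  atom 3: O, bond orders sum to 2 (valence 2) → 0 H
  atom 4: aromatic c, 3 neighbours → 0 H
  atom 5: aromatic c, 2 neighbours → 1 H
  atom 6: aromatic c, 3 neighbours → 0 H
  atom 7: C, bond orders sum to 1 (valence 4) → 3 H
  atom 8: aromatic c, 3 neighbours → 0 H
  atom 9: C, bond orders sum to 2 (valence 4) → 2 H
  atom 10: C, bond orders sum to 1 (valence 4) → 3 H
  atom 11: aromatic c, 3 neighbours → 0 H
  atom 12: C, bond orders sum to 4 (valence 4) → 0 H
  atom 13: N, bond orders sum to 3 (valence 3) → 0 H
  atom 14: aromatic c, 3 neighbours → 0 H
  atom 15: Br (halogen, monovalent) → 0 H
Totals → C:11, H:10, Br:1, N:1, O:2.
In Hill order: C11H10BrNO2.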